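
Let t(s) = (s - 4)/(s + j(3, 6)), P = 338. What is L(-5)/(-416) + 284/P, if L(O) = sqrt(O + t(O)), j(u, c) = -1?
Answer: 142/169 - I*sqrt(14)/832 ≈ 0.84024 - 0.0044972*I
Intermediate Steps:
t(s) = (-4 + s)/(-1 + s) (t(s) = (s - 4)/(s - 1) = (-4 + s)/(-1 + s))
L(O) = sqrt(O + (-4 + O)/(-1 + O))
L(-5)/(-416) + 284/P = sqrt((-4 + (-5)**2)/(-1 - 5))/(-416) + 284/338 = sqrt((-4 + 25)/(-6))*(-1/416) + 284*(1/338) = sqrt(-1/6*21)*(-1/416) + 142/169 = sqrt(-7/2)*(-1/416) + 142/169 = (I*sqrt(14)/2)*(-1/416) + 142/169 = -I*sqrt(14)/832 + 142/169 = 142/169 - I*sqrt(14)/832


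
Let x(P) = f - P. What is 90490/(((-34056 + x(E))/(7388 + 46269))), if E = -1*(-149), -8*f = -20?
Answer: -1942168772/13681 ≈ -1.4196e+5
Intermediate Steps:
f = 5/2 (f = -⅛*(-20) = 5/2 ≈ 2.5000)
E = 149
x(P) = 5/2 - P
90490/(((-34056 + x(E))/(7388 + 46269))) = 90490/(((-34056 + (5/2 - 1*149))/(7388 + 46269))) = 90490/(((-34056 + (5/2 - 149))/53657)) = 90490/(((-34056 - 293/2)*(1/53657))) = 90490/((-68405/2*1/53657)) = 90490/(-68405/107314) = 90490*(-107314/68405) = -1942168772/13681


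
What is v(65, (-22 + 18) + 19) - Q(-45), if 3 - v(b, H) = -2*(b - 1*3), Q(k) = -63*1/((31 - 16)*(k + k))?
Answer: 19043/150 ≈ 126.95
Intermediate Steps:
Q(k) = -21/(10*k) (Q(k) = -63*1/(30*k) = -21/(10*k))
v(b, H) = -3 + 2*b (v(b, H) = 3 - (-2)*(b - 1*3) = 3 - (-2)*(b - 3) = 3 - (-2)*(-3 + b) = 3 - (6 - 2*b) = 3 + (-6 + 2*b) = -3 + 2*b)
v(65, (-22 + 18) + 19) - Q(-45) = (-3 + 2*65) - (-21)/(10*(-45)) = (-3 + 130) - (-21)*(-1)/(10*45) = 127 - 1*7/150 = 127 - 7/150 = 19043/150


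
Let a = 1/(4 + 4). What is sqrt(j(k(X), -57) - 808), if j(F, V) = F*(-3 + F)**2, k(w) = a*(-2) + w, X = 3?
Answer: I*sqrt(51701)/8 ≈ 28.422*I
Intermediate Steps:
a = 1/8 ≈ 0.12500
k(w) = -1/4 + w (k(w) = (1/8)*(-2) + w = -1/4 + w)
sqrt(j(k(X), -57) - 808) = sqrt((-1/4 + 3)*(-3 + (-1/4 + 3))**2 - 808) = sqrt(11*(-3 + 11/4)**2/4 - 808) = sqrt(11*(-1/4)**2/4 - 808) = sqrt((11/4)*(1/16) - 808) = sqrt(11/64 - 808) = sqrt(-51701/64) = I*sqrt(51701)/8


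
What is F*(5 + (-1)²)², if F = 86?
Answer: 3096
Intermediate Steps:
F*(5 + (-1)²)² = 86*(5 + (-1)²)² = 86*(5 + 1)² = 86*6² = 86*36 = 3096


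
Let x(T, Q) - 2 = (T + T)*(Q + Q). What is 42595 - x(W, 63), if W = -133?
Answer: 76109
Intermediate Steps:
x(T, Q) = 2 + 4*Q*T (x(T, Q) = 2 + (T + T)*(Q + Q) = 2 + (2*T)*(2*Q) = 2 + 4*Q*T)
42595 - x(W, 63) = 42595 - (2 + 4*63*(-133)) = 42595 - (2 - 33516) = 42595 - 1*(-33514) = 42595 + 33514 = 76109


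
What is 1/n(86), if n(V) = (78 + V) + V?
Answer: 1/250 ≈ 0.0040000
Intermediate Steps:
n(V) = 78 + 2*V
1/n(86) = 1/(78 + 2*86) = 1/(78 + 172) = 1/250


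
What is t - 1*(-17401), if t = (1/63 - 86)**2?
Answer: 98408458/3969 ≈ 24794.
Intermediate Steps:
t = 29343889/3969 (t = (1/63 - 86)**2 = (-5417/63)**2 = 29343889/3969 ≈ 7393.3)
t - 1*(-17401) = 29343889/3969 - 1*(-17401) = 29343889/3969 + 17401 = 98408458/3969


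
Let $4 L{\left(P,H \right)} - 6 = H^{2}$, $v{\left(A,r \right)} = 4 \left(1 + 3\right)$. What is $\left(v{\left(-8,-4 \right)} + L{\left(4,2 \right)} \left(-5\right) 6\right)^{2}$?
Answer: $3481$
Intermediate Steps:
$v{\left(A,r \right)} = 16$ ($v{\left(A,r \right)} = 4 \cdot 4 = 16$)
$L{\left(P,H \right)} = \frac{3}{2} + \frac{H^{2}}{4}$
$\left(v{\left(-8,-4 \right)} + L{\left(4,2 \right)} \left(-5\right) 6\right)^{2} = \left(16 + \left(\frac{3}{2} + \frac{2^{2}}{4}\right) \left(-5\right) 6\right)^{2} = \left(16 + \left(\frac{3}{2} + \frac{1}{4} \cdot 4\right) \left(-5\right) 6\right)^{2} = \left(16 + \left(\frac{3}{2} + 1\right) \left(-5\right) 6\right)^{2} = \left(16 + \frac{5}{2} \left(-5\right) 6\right)^{2} = \left(16 - 75\right)^{2} = \left(-59\right)^{2} = 3481$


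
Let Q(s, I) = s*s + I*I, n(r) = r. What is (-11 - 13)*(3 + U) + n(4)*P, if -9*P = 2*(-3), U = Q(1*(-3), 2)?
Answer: -1144/3 ≈ -381.33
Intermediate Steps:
Q(s, I) = I**2 + s**2 (Q(s, I) = s**2 + I**2 = I**2 + s**2)
U = 13 (U = 2**2 + (1*(-3))**2 = 4 + (-3)**2 = 4 + 9 = 13)
P = 2/3 (P = -2*(-3)/9 = -1/9*(-6) = 2/3 ≈ 0.66667)
(-11 - 13)*(3 + U) + n(4)*P = (-11 - 13)*(3 + 13) + 4*(2/3) = -24*16 + 8/3 = -384 + 8/3 = -1144/3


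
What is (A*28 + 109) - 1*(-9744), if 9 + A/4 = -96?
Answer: -1907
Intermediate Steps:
A = -420 (A = -36 + 4*(-96) = -36 - 384 = -420)
(A*28 + 109) - 1*(-9744) = (-420*28 + 109) - 1*(-9744) = (-11760 + 109) + 9744 = -11651 + 9744 = -1907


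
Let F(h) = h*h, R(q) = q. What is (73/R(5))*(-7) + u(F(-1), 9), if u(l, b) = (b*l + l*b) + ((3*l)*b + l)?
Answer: -281/5 ≈ -56.200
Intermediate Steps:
F(h) = h²
u(l, b) = l + 5*b*l (u(l, b) = (b*l + b*l) + (3*b*l + l) = 2*b*l + (l + 3*b*l) = l + 5*b*l)
(73/R(5))*(-7) + u(F(-1), 9) = (73/5)*(-7) + (-1)²*(1 + 5*9) = (73*(⅕))*(-7) + 1*(1 + 45) = (73/5)*(-7) + 1*46 = -511/5 + 46 = -281/5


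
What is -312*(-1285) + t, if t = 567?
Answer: 401487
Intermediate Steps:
-312*(-1285) + t = -312*(-1285) + 567 = 400920 + 567 = 401487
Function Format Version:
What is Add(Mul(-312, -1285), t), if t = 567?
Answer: 401487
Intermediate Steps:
Add(Mul(-312, -1285), t) = Add(Mul(-312, -1285), 567) = Add(400920, 567) = 401487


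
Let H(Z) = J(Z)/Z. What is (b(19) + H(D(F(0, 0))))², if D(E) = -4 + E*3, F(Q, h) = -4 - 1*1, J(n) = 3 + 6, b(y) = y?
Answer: 123904/361 ≈ 343.22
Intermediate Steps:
J(n) = 9
F(Q, h) = -5 (F(Q, h) = -4 - 1 = -5)
D(E) = -4 + 3*E
H(Z) = 9/Z
(b(19) + H(D(F(0, 0))))² = (19 + 9/(-4 + 3*(-5)))² = (19 + 9/(-4 - 15))² = (19 + 9/(-19))² = (19 + 9*(-1/19))² = (19 - 9/19)² = (352/19)² = 123904/361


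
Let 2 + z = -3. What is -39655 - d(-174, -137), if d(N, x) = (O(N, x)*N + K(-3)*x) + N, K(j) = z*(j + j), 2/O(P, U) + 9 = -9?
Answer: -106171/3 ≈ -35390.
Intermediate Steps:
z = -5 (z = -2 - 3 = -5)
O(P, U) = -⅑ (O(P, U) = 2/(-9 - 9) = 2/(-18) = 2*(-1/18) = -⅑)
K(j) = -10*j (K(j) = -5*(j + j) = -10*j)
d(N, x) = 30*x + 8*N/9 (d(N, x) = (-N/9 + (-10*(-3))*x) + N = (-N/9 + 30*x) + N = (30*x - N/9) + N = 30*x + 8*N/9)
-39655 - d(-174, -137) = -39655 - (30*(-137) + (8/9)*(-174)) = -39655 - (-4110 - 464/3) = -39655 - 1*(-12794/3) = -39655 + 12794/3 = -106171/3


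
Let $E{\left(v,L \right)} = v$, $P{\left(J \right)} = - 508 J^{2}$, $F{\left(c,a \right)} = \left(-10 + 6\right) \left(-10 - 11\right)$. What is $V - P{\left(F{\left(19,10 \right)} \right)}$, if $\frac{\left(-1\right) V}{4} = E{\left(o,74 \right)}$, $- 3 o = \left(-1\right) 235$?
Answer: $\frac{10752404}{3} \approx 3.5841 \cdot 10^{6}$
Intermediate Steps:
$F{\left(c,a \right)} = 84$ ($F{\left(c,a \right)} = \left(-4\right) \left(-21\right) = 84$)
$o = \frac{235}{3}$ ($o = - \frac{\left(-1\right) 235}{3} = \left(- \frac{1}{3}\right) \left(-235\right) = \frac{235}{3} \approx 78.333$)
$V = - \frac{940}{3}$ ($V = \left(-4\right) \frac{235}{3} = - \frac{940}{3} \approx -313.33$)
$V - P{\left(F{\left(19,10 \right)} \right)} = - \frac{940}{3} - - 508 \cdot 84^{2} = - \frac{940}{3} - \left(-508\right) 7056 = - \frac{940}{3} - -3584448 = - \frac{940}{3} + 3584448 = \frac{10752404}{3}$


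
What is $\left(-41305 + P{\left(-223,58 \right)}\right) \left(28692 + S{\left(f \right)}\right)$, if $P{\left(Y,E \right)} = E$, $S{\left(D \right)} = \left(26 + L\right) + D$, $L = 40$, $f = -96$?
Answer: $-1182221514$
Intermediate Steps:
$S{\left(D \right)} = 66 + D$ ($S{\left(D \right)} = \left(26 + 40\right) + D = 66 + D$)
$\left(-41305 + P{\left(-223,58 \right)}\right) \left(28692 + S{\left(f \right)}\right) = \left(-41305 + 58\right) \left(28692 + \left(66 - 96\right)\right) = - 41247 \left(28692 - 30\right) = \left(-41247\right) 28662 = -1182221514$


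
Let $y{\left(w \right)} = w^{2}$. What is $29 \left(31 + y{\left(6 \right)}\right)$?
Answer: $1943$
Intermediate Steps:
$29 \left(31 + y{\left(6 \right)}\right) = 29 \left(31 + 6^{2}\right) = 29 \left(31 + 36\right) = 29 \cdot 67 = 1943$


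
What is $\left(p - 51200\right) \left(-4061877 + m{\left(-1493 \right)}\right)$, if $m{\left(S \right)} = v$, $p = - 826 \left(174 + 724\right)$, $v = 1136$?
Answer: $3219956454468$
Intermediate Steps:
$p = -741748$ ($p = \left(-826\right) 898 = -741748$)
$m{\left(S \right)} = 1136$
$\left(p - 51200\right) \left(-4061877 + m{\left(-1493 \right)}\right) = \left(-741748 - 51200\right) \left(-4061877 + 1136\right) = \left(-792948\right) \left(-4060741\right) = 3219956454468$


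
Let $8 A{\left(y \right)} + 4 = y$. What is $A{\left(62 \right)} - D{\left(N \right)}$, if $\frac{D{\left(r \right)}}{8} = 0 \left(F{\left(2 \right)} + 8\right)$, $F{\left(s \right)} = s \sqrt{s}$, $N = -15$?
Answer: $\frac{29}{4} \approx 7.25$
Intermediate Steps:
$F{\left(s \right)} = s^{\frac{3}{2}}$
$A{\left(y \right)} = - \frac{1}{2} + \frac{y}{8}$
$D{\left(r \right)} = 0$ ($D{\left(r \right)} = 8 \cdot 0 \left(2^{\frac{3}{2}} + 8\right) = 8 \cdot 0 \left(2 \sqrt{2} + 8\right) = 8 \cdot 0 \left(8 + 2 \sqrt{2}\right) = 8 \cdot 0 = 0$)
$A{\left(62 \right)} - D{\left(N \right)} = \left(- \frac{1}{2} + \frac{1}{8} \cdot 62\right) - 0 = \left(- \frac{1}{2} + \frac{31}{4}\right) + 0 = \frac{29}{4} + 0 = \frac{29}{4}$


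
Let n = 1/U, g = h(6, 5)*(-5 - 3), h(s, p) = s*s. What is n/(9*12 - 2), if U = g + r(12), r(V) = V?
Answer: -1/29256 ≈ -3.4181e-5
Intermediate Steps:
h(s, p) = s²
g = -288 (g = 6²*(-5 - 3) = 36*(-8) = -288)
U = -276 (U = -288 + 12 = -276)
n = -1/276 (n = 1/(-276) = -1/276 ≈ -0.0036232)
n/(9*12 - 2) = -1/(276*(9*12 - 2)) = -1/(276*(108 - 2)) = -1/276/106 = -1/276*1/106 = -1/29256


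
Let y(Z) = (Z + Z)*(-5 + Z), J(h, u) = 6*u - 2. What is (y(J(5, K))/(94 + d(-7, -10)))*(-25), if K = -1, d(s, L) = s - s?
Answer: -2600/47 ≈ -55.319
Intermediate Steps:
d(s, L) = 0
J(h, u) = -2 + 6*u
y(Z) = 2*Z*(-5 + Z) (y(Z) = (2*Z)*(-5 + Z) = 2*Z*(-5 + Z))
(y(J(5, K))/(94 + d(-7, -10)))*(-25) = ((2*(-2 + 6*(-1))*(-5 + (-2 + 6*(-1))))/(94 + 0))*(-25) = ((2*(-2 - 6)*(-5 + (-2 - 6)))/94)*(-25) = ((2*(-8)*(-5 - 8))/94)*(-25) = ((2*(-8)*(-13))/94)*(-25) = ((1/94)*208)*(-25) = (104/47)*(-25) = -2600/47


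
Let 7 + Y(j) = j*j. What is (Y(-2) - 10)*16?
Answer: -208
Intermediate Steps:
Y(j) = -7 + j² (Y(j) = -7 + j*j = -7 + j²)
(Y(-2) - 10)*16 = ((-7 + (-2)²) - 10)*16 = ((-7 + 4) - 10)*16 = (-3 - 10)*16 = -13*16 = -208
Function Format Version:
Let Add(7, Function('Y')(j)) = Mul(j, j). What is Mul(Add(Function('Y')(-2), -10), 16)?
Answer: -208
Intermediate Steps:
Function('Y')(j) = Add(-7, Pow(j, 2)) (Function('Y')(j) = Add(-7, Mul(j, j)) = Add(-7, Pow(j, 2)))
Mul(Add(Function('Y')(-2), -10), 16) = Mul(Add(Add(-7, Pow(-2, 2)), -10), 16) = Mul(Add(Add(-7, 4), -10), 16) = Mul(Add(-3, -10), 16) = Mul(-13, 16) = -208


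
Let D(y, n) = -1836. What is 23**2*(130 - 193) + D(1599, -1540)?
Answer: -35163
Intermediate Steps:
23**2*(130 - 193) + D(1599, -1540) = 23**2*(130 - 193) - 1836 = 529*(-63) - 1836 = -33327 - 1836 = -35163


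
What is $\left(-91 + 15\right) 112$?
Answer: $-8512$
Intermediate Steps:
$\left(-91 + 15\right) 112 = \left(-76\right) 112 = -8512$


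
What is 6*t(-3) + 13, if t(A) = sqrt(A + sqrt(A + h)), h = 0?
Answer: 13 + 6*sqrt(-3 + I*sqrt(3)) ≈ 15.89 + 10.787*I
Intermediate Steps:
t(A) = sqrt(A + sqrt(A)) (t(A) = sqrt(A + sqrt(A + 0)) = sqrt(A + sqrt(A)))
6*t(-3) + 13 = 6*sqrt(-3 + sqrt(-3)) + 13 = 6*sqrt(-3 + I*sqrt(3)) + 13 = 13 + 6*sqrt(-3 + I*sqrt(3))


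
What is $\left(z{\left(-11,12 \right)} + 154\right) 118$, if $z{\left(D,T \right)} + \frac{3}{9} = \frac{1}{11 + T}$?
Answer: $\frac{1251508}{69} \approx 18138.0$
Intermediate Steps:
$z{\left(D,T \right)} = - \frac{1}{3} + \frac{1}{11 + T}$
$\left(z{\left(-11,12 \right)} + 154\right) 118 = \left(\frac{-8 - 12}{3 \left(11 + 12\right)} + 154\right) 118 = \left(\frac{-8 - 12}{3 \cdot 23} + 154\right) 118 = \left(\frac{1}{3} \cdot \frac{1}{23} \left(-20\right) + 154\right) 118 = \left(- \frac{20}{69} + 154\right) 118 = \frac{10606}{69} \cdot 118 = \frac{1251508}{69}$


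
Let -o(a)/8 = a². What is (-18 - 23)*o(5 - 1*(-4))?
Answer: 26568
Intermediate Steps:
o(a) = -8*a²
(-18 - 23)*o(5 - 1*(-4)) = (-18 - 23)*(-8*(5 - 1*(-4))²) = -(-328)*(5 + 4)² = -(-328)*9² = -(-328)*81 = -41*(-648) = 26568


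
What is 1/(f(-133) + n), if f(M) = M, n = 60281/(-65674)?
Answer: -65674/8794923 ≈ -0.0074673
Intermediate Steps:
n = -60281/65674 (n = 60281*(-1/65674) = -60281/65674 ≈ -0.91788)
1/(f(-133) + n) = 1/(-133 - 60281/65674) = 1/(-8794923/65674) = -65674/8794923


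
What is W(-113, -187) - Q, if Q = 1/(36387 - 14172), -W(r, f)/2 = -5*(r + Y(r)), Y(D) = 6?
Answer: -23770051/22215 ≈ -1070.0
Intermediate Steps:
W(r, f) = 60 + 10*r (W(r, f) = -(-10)*(r + 6) = -(-10)*(6 + r) = -2*(-30 - 5*r) = 60 + 10*r)
Q = 1/22215 ≈ 4.5015e-5
W(-113, -187) - Q = (60 + 10*(-113)) - 1*1/22215 = (60 - 1130) - 1/22215 = -1070 - 1/22215 = -23770051/22215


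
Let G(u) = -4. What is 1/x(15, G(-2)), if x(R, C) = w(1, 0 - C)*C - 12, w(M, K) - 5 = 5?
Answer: -1/52 ≈ -0.019231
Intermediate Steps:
w(M, K) = 10 (w(M, K) = 5 + 5 = 10)
x(R, C) = -12 + 10*C (x(R, C) = 10*C - 12 = -12 + 10*C)
1/x(15, G(-2)) = 1/(-12 + 10*(-4)) = 1/(-12 - 40) = 1/(-52) = -1/52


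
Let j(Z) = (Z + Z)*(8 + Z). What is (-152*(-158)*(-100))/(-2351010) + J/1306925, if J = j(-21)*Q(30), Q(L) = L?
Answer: 63544412476/61451874885 ≈ 1.0341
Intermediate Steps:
j(Z) = 2*Z*(8 + Z) (j(Z) = (2*Z)*(8 + Z) = 2*Z*(8 + Z))
J = 16380 (J = (2*(-21)*(8 - 21))*30 = (2*(-21)*(-13))*30 = 546*30 = 16380)
(-152*(-158)*(-100))/(-2351010) + J/1306925 = (-152*(-158)*(-100))/(-2351010) + 16380/1306925 = (24016*(-100))*(-1/2351010) + 16380*(1/1306925) = -2401600*(-1/2351010) + 3276/261385 = 240160/235101 + 3276/261385 = 63544412476/61451874885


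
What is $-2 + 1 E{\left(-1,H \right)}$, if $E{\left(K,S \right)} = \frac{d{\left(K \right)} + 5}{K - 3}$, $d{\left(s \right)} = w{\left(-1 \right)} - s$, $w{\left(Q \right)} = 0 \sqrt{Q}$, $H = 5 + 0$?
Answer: $- \frac{7}{2} \approx -3.5$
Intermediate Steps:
$H = 5$
$w{\left(Q \right)} = 0$
$d{\left(s \right)} = - s$ ($d{\left(s \right)} = 0 - s = - s$)
$E{\left(K,S \right)} = \frac{5 - K}{-3 + K}$ ($E{\left(K,S \right)} = \frac{- K + 5}{K - 3} = \frac{5 - K}{-3 + K}$)
$-2 + 1 E{\left(-1,H \right)} = -2 + 1 \frac{5 - -1}{-3 - 1} = -2 + 1 \frac{5 + 1}{-4} = -2 + 1 \left(\left(- \frac{1}{4}\right) 6\right) = -2 + 1 \left(- \frac{3}{2}\right) = -2 - \frac{3}{2} = - \frac{7}{2}$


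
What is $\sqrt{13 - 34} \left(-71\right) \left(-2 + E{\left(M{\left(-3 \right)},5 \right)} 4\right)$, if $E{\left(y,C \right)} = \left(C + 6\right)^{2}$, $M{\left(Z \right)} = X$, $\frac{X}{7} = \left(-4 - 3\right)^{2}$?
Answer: $- 34222 i \sqrt{21} \approx - 1.5683 \cdot 10^{5} i$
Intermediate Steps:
$X = 343$ ($X = 7 \left(-4 - 3\right)^{2} = 7 \left(-7\right)^{2} = 7 \cdot 49 = 343$)
$M{\left(Z \right)} = 343$
$E{\left(y,C \right)} = \left(6 + C\right)^{2}$
$\sqrt{13 - 34} \left(-71\right) \left(-2 + E{\left(M{\left(-3 \right)},5 \right)} 4\right) = \sqrt{13 - 34} \left(-71\right) \left(-2 + \left(6 + 5\right)^{2} \cdot 4\right) = \sqrt{-21} \left(-71\right) \left(-2 + 11^{2} \cdot 4\right) = i \sqrt{21} \left(-71\right) \left(-2 + 121 \cdot 4\right) = - 71 i \sqrt{21} \left(-2 + 484\right) = - 71 i \sqrt{21} \cdot 482 = - 34222 i \sqrt{21}$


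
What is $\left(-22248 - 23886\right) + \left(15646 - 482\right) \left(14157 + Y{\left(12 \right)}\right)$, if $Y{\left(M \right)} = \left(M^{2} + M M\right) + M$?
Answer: $219179814$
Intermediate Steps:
$Y{\left(M \right)} = M + 2 M^{2}$ ($Y{\left(M \right)} = \left(M^{2} + M^{2}\right) + M = 2 M^{2} + M = M + 2 M^{2}$)
$\left(-22248 - 23886\right) + \left(15646 - 482\right) \left(14157 + Y{\left(12 \right)}\right) = \left(-22248 - 23886\right) + \left(15646 - 482\right) \left(14157 + 12 \left(1 + 2 \cdot 12\right)\right) = -46134 + 15164 \left(14157 + 12 \left(1 + 24\right)\right) = -46134 + 15164 \left(14157 + 12 \cdot 25\right) = -46134 + 15164 \left(14157 + 300\right) = -46134 + 15164 \cdot 14457 = -46134 + 219225948 = 219179814$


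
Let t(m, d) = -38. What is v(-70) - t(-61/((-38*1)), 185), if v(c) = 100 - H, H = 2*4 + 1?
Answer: 129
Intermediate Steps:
H = 9 (H = 8 + 1 = 9)
v(c) = 91 (v(c) = 100 - 1*9 = 100 - 9 = 91)
v(-70) - t(-61/((-38*1)), 185) = 91 - 1*(-38) = 91 + 38 = 129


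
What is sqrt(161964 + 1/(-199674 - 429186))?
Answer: sqrt(16012769249546385)/314430 ≈ 402.45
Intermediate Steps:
sqrt(161964 + 1/(-199674 - 429186)) = sqrt(161964 + 1/(-628860)) = sqrt(161964 - 1/628860) = sqrt(101852681039/628860) = sqrt(16012769249546385)/314430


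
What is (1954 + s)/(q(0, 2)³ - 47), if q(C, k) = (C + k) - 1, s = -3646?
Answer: 846/23 ≈ 36.783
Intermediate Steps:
q(C, k) = -1 + C + k
(1954 + s)/(q(0, 2)³ - 47) = (1954 - 3646)/((-1 + 0 + 2)³ - 47) = -1692/(1³ - 47) = -1692/(1 - 47) = -1692/(-46) = -1692*(-1/46) = 846/23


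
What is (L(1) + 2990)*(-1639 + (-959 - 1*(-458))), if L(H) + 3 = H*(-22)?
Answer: -6345100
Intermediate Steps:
L(H) = -3 - 22*H (L(H) = -3 + H*(-22) = -3 - 22*H)
(L(1) + 2990)*(-1639 + (-959 - 1*(-458))) = ((-3 - 22*1) + 2990)*(-1639 + (-959 - 1*(-458))) = ((-3 - 22) + 2990)*(-1639 + (-959 + 458)) = (-25 + 2990)*(-1639 - 501) = 2965*(-2140) = -6345100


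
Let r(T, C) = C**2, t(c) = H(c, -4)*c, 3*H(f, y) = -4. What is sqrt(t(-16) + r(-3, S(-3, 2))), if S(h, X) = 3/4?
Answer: sqrt(3153)/12 ≈ 4.6793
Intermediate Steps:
H(f, y) = -4/3 (H(f, y) = (1/3)*(-4) = -4/3)
S(h, X) = 3/4 (S(h, X) = 3*(1/4) = 3/4)
t(c) = -4*c/3
sqrt(t(-16) + r(-3, S(-3, 2))) = sqrt(-4/3*(-16) + (3/4)**2) = sqrt(64/3 + 9/16) = sqrt(1051/48) = sqrt(3153)/12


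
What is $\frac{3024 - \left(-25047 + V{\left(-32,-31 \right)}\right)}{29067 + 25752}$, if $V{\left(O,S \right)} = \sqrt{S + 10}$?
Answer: $\frac{3119}{6091} - \frac{i \sqrt{21}}{54819} \approx 0.51207 - 8.3595 \cdot 10^{-5} i$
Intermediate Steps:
$V{\left(O,S \right)} = \sqrt{10 + S}$
$\frac{3024 - \left(-25047 + V{\left(-32,-31 \right)}\right)}{29067 + 25752} = \frac{3024 + \left(25047 - \sqrt{10 - 31}\right)}{29067 + 25752} = \frac{3024 + \left(25047 - \sqrt{-21}\right)}{54819} = \left(3024 + \left(25047 - i \sqrt{21}\right)\right) \frac{1}{54819} = \left(28071 - i \sqrt{21}\right) \frac{1}{54819} = \frac{3119}{6091} - \frac{i \sqrt{21}}{54819}$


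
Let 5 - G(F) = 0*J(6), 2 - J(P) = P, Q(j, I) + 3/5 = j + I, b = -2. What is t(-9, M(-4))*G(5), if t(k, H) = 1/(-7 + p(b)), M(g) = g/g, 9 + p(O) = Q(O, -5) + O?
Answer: -25/128 ≈ -0.19531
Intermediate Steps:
Q(j, I) = -3/5 + I + j (Q(j, I) = -3/5 + (j + I) = -3/5 + (I + j) = -3/5 + I + j)
p(O) = -73/5 + 2*O (p(O) = -9 + ((-3/5 - 5 + O) + O) = -9 + ((-28/5 + O) + O) = -9 + (-28/5 + 2*O) = -73/5 + 2*O)
J(P) = 2 - P
M(g) = 1
G(F) = 5 (G(F) = 5 - 0*(2 - 1*6) = 5 - 0*(2 - 6) = 5 - 0*(-4) = 5 - 1*0 = 5 + 0 = 5)
t(k, H) = -5/128 (t(k, H) = 1/(-7 + (-73/5 + 2*(-2))) = 1/(-7 + (-73/5 - 4)) = 1/(-7 - 93/5) = 1/(-128/5) = -5/128)
t(-9, M(-4))*G(5) = -5/128*5 = -25/128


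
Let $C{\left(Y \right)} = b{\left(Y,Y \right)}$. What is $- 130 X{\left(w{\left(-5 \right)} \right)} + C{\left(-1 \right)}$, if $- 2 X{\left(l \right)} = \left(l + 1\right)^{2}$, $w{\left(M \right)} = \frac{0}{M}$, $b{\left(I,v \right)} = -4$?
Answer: $61$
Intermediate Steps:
$w{\left(M \right)} = 0$
$C{\left(Y \right)} = -4$
$X{\left(l \right)} = - \frac{\left(1 + l\right)^{2}}{2}$ ($X{\left(l \right)} = - \frac{\left(l + 1\right)^{2}}{2} = - \frac{\left(1 + l\right)^{2}}{2}$)
$- 130 X{\left(w{\left(-5 \right)} \right)} + C{\left(-1 \right)} = - 130 \left(- \frac{\left(1 + 0\right)^{2}}{2}\right) - 4 = - 130 \left(- \frac{1^{2}}{2}\right) - 4 = - 130 \left(\left(- \frac{1}{2}\right) 1\right) - 4 = \left(-130\right) \left(- \frac{1}{2}\right) - 4 = 65 - 4 = 61$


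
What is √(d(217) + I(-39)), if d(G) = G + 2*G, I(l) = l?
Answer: 6*√17 ≈ 24.739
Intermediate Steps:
d(G) = 3*G
√(d(217) + I(-39)) = √(3*217 - 39) = √(651 - 39) = √612 = 6*√17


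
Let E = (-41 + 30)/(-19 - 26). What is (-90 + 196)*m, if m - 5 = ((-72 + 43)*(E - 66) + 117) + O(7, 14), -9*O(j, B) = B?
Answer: 9670486/45 ≈ 2.1490e+5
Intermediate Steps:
O(j, B) = -B/9
E = 11/45 (E = -11/(-45) = -11*(-1/45) = 11/45 ≈ 0.24444)
m = 91231/45 (m = 5 + (((-72 + 43)*(11/45 - 66) + 117) - 1/9*14) = 5 + ((-29*(-2959/45) + 117) - 14/9) = 5 + ((85811/45 + 117) - 14/9) = 5 + (91076/45 - 14/9) = 5 + 91006/45 = 91231/45 ≈ 2027.4)
(-90 + 196)*m = (-90 + 196)*(91231/45) = 106*(91231/45) = 9670486/45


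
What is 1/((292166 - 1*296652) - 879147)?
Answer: -1/883633 ≈ -1.1317e-6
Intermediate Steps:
1/((292166 - 1*296652) - 879147) = 1/((292166 - 296652) - 879147) = 1/(-4486 - 879147) = 1/(-883633) = -1/883633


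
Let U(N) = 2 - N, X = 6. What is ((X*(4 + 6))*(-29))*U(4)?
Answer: 3480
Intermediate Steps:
((X*(4 + 6))*(-29))*U(4) = ((6*(4 + 6))*(-29))*(2 - 1*4) = ((6*10)*(-29))*(2 - 4) = (60*(-29))*(-2) = -1740*(-2) = 3480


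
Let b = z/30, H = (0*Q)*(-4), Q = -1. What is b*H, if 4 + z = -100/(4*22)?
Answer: 0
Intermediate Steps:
z = -113/22 (z = -4 - 100/(4*22) = -4 - 100/88 = -4 - 100*1/88 = -4 - 25/22 = -113/22 ≈ -5.1364)
H = 0 (H = (0*(-1))*(-4) = 0*(-4) = 0)
b = -113/660 (b = -113/22/30 = -113/22*1/30 = -113/660 ≈ -0.17121)
b*H = -113/660*0 = 0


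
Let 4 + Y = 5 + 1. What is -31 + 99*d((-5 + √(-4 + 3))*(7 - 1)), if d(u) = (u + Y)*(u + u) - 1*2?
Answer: 158963 - 68904*I ≈ 1.5896e+5 - 68904.0*I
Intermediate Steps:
Y = 2 (Y = -4 + (5 + 1) = -4 + 6 = 2)
d(u) = -2 + 2*u*(2 + u) (d(u) = (u + 2)*(u + u) - 1*2 = (2 + u)*(2*u) - 2 = 2*u*(2 + u) - 2 = -2 + 2*u*(2 + u))
-31 + 99*d((-5 + √(-4 + 3))*(7 - 1)) = -31 + 99*(-2 + 2*((-5 + √(-4 + 3))*(7 - 1))² + 4*((-5 + √(-4 + 3))*(7 - 1))) = -31 + 99*(-2 + 2*((-5 + √(-1))*6)² + 4*((-5 + √(-1))*6)) = -31 + 99*(-2 + 2*((-5 + I)*6)² + 4*((-5 + I)*6)) = -31 + 99*(-2 + 2*(-30 + 6*I)² + 4*(-30 + 6*I)) = -31 + 99*(-2 + 2*(-30 + 6*I)² + (-120 + 24*I)) = -31 + 99*(-122 + 2*(-30 + 6*I)² + 24*I) = -31 + (-12078 + 198*(-30 + 6*I)² + 2376*I) = -12109 + 198*(-30 + 6*I)² + 2376*I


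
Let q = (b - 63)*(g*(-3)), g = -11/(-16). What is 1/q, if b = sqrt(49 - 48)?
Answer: 8/1023 ≈ 0.0078201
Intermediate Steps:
b = 1 (b = sqrt(1) = 1)
g = 11/16 (g = -11*(-1/16) = 11/16 ≈ 0.68750)
q = 1023/8 (q = (1 - 63)*((11/16)*(-3)) = -62*(-33/16) = 1023/8 ≈ 127.88)
1/q = 1/(1023/8) = 8/1023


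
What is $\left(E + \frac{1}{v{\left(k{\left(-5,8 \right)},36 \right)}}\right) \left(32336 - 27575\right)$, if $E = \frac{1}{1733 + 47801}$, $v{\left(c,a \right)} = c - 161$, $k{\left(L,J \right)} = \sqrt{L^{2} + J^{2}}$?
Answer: $- \frac{18922932531}{639781144} - \frac{4761 \sqrt{89}}{25832} \approx -31.316$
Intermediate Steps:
$k{\left(L,J \right)} = \sqrt{J^{2} + L^{2}}$
$v{\left(c,a \right)} = -161 + c$
$E = \frac{1}{49534} \approx 2.0188 \cdot 10^{-5}$
$\left(E + \frac{1}{v{\left(k{\left(-5,8 \right)},36 \right)}}\right) \left(32336 - 27575\right) = \left(\frac{1}{49534} + \frac{1}{-161 + \sqrt{8^{2} + \left(-5\right)^{2}}}\right) \left(32336 - 27575\right) = \left(\frac{1}{49534} + \frac{1}{-161 + \sqrt{64 + 25}}\right) 4761 = \left(\frac{1}{49534} + \frac{1}{-161 + \sqrt{89}}\right) 4761 = \frac{4761}{49534} + \frac{4761}{-161 + \sqrt{89}}$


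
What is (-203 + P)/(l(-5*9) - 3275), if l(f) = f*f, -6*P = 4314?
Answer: 461/625 ≈ 0.73760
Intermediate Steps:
P = -719 (P = -⅙*4314 = -719)
l(f) = f²
(-203 + P)/(l(-5*9) - 3275) = (-203 - 719)/((-5*9)² - 3275) = -922/((-45)² - 3275) = -922/(2025 - 3275) = -922/(-1250) = -922*(-1/1250) = 461/625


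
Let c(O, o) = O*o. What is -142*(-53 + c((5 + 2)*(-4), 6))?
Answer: 31382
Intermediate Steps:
-142*(-53 + c((5 + 2)*(-4), 6)) = -142*(-53 + ((5 + 2)*(-4))*6) = -142*(-53 + (7*(-4))*6) = -142*(-53 - 28*6) = -142*(-53 - 168) = -142*(-221) = 31382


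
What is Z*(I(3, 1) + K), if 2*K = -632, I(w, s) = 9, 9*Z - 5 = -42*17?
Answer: 217663/9 ≈ 24185.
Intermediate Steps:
Z = -709/9 (Z = 5/9 + (-42*17)/9 = 5/9 + (⅑)*(-714) = 5/9 - 238/3 = -709/9 ≈ -78.778)
K = -316 (K = (½)*(-632) = -316)
Z*(I(3, 1) + K) = -709*(9 - 316)/9 = -709/9*(-307) = 217663/9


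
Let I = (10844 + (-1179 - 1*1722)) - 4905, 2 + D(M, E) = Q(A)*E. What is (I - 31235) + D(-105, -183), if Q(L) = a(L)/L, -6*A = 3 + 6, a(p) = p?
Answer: -28382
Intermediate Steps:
A = -3/2 (A = -(3 + 6)/6 = -⅙*9 = -3/2 ≈ -1.5000)
Q(L) = 1 (Q(L) = L/L = 1)
D(M, E) = -2 + E (D(M, E) = -2 + 1*E = -2 + E)
I = 3038 (I = (10844 + (-1179 - 1722)) - 4905 = (10844 - 2901) - 4905 = 7943 - 4905 = 3038)
(I - 31235) + D(-105, -183) = (3038 - 31235) + (-2 - 183) = -28197 - 185 = -28382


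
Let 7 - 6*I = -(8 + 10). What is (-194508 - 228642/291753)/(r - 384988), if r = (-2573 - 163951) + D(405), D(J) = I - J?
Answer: 37832347444/107348149909 ≈ 0.35243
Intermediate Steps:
I = 25/6 (I = 7/6 - (-1)*(8 + 10)/6 = 7/6 - (-1)*18/6 = 7/6 - ⅙*(-18) = 7/6 + 3 = 25/6 ≈ 4.1667)
D(J) = 25/6 - J
r = -1001549/6 (r = (-2573 - 163951) + (25/6 - 1*405) = -166524 + (25/6 - 405) = -166524 - 2405/6 = -1001549/6 ≈ -1.6692e+5)
(-194508 - 228642/291753)/(r - 384988) = (-194508 - 228642/291753)/(-1001549/6 - 384988) = (-194508 - 228642*1/291753)/(-3311477/6) = (-194508 - 76214/97251)*(-6/3311477) = -18916173722/97251*(-6/3311477) = 37832347444/107348149909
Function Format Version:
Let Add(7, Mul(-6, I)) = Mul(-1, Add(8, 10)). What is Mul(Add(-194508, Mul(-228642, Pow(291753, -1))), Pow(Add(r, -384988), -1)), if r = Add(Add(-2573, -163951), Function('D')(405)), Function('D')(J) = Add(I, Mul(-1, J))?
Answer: Rational(37832347444, 107348149909) ≈ 0.35243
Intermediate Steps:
I = Rational(25, 6) (I = Add(Rational(7, 6), Mul(Rational(-1, 6), Mul(-1, Add(8, 10)))) = Add(Rational(7, 6), Mul(Rational(-1, 6), Mul(-1, 18))) = Add(Rational(7, 6), Mul(Rational(-1, 6), -18)) = Add(Rational(7, 6), 3) = Rational(25, 6) ≈ 4.1667)
Function('D')(J) = Add(Rational(25, 6), Mul(-1, J))
r = Rational(-1001549, 6) (r = Add(Add(-2573, -163951), Add(Rational(25, 6), Mul(-1, 405))) = Add(-166524, Add(Rational(25, 6), -405)) = Add(-166524, Rational(-2405, 6)) = Rational(-1001549, 6) ≈ -1.6692e+5)
Mul(Add(-194508, Mul(-228642, Pow(291753, -1))), Pow(Add(r, -384988), -1)) = Mul(Add(-194508, Mul(-228642, Pow(291753, -1))), Pow(Add(Rational(-1001549, 6), -384988), -1)) = Mul(Add(-194508, Mul(-228642, Rational(1, 291753))), Pow(Rational(-3311477, 6), -1)) = Mul(Add(-194508, Rational(-76214, 97251)), Rational(-6, 3311477)) = Mul(Rational(-18916173722, 97251), Rational(-6, 3311477)) = Rational(37832347444, 107348149909)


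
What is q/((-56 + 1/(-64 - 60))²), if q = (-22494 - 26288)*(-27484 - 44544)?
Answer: 54026188320896/48233025 ≈ 1.1201e+6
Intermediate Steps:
q = 3513669896 (q = -48782*(-72028) = 3513669896)
q/((-56 + 1/(-64 - 60))²) = 3513669896/((-56 + 1/(-64 - 60))²) = 3513669896/((-56 + 1/(-124))²) = 3513669896/((-56 - 1/124)²) = 3513669896/((-6945/124)²) = 3513669896/(48233025/15376) = 3513669896*(15376/48233025) = 54026188320896/48233025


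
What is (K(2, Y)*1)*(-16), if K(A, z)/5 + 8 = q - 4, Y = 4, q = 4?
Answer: 640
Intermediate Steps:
K(A, z) = -40 (K(A, z) = -40 + 5*(4 - 4) = -40 + 5*0 = -40 + 0 = -40)
(K(2, Y)*1)*(-16) = -40*1*(-16) = -40*(-16) = 640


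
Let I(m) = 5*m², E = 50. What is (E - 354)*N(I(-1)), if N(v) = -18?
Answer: 5472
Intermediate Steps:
(E - 354)*N(I(-1)) = (50 - 354)*(-18) = -304*(-18) = 5472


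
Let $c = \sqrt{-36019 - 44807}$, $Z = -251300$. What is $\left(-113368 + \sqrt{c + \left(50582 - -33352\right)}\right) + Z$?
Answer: $-364668 + \sqrt{83934 + i \sqrt{80826}} \approx -3.6438 \cdot 10^{5} + 0.49065 i$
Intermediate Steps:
$c = i \sqrt{80826}$ ($c = \sqrt{-80826} = i \sqrt{80826} \approx 284.3 i$)
$\left(-113368 + \sqrt{c + \left(50582 - -33352\right)}\right) + Z = \left(-113368 + \sqrt{i \sqrt{80826} + \left(50582 - -33352\right)}\right) - 251300 = \left(-113368 + \sqrt{i \sqrt{80826} + \left(50582 + 33352\right)}\right) - 251300 = \left(-113368 + \sqrt{i \sqrt{80826} + 83934}\right) - 251300 = \left(-113368 + \sqrt{83934 + i \sqrt{80826}}\right) - 251300 = -364668 + \sqrt{83934 + i \sqrt{80826}}$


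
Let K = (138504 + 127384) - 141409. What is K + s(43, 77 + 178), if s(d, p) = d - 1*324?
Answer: 124198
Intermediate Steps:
K = 124479 (K = 265888 - 141409 = 124479)
s(d, p) = -324 + d (s(d, p) = d - 324 = -324 + d)
K + s(43, 77 + 178) = 124479 + (-324 + 43) = 124479 - 281 = 124198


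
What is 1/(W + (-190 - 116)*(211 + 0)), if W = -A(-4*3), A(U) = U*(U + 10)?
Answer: -1/64590 ≈ -1.5482e-5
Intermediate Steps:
A(U) = U*(10 + U)
W = -24 (W = -(-4*3)*(10 - 4*3) = -(-12)*(10 - 12) = -(-12)*(-2) = -1*24 = -24)
1/(W + (-190 - 116)*(211 + 0)) = 1/(-24 + (-190 - 116)*(211 + 0)) = 1/(-24 - 306*211) = 1/(-24 - 64566) = 1/(-64590) = -1/64590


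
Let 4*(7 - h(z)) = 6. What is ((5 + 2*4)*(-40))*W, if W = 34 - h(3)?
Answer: -14820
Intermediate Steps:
h(z) = 11/2 (h(z) = 7 - ¼*6 = 7 - 3/2 = 11/2)
W = 57/2 (W = 34 - 1*11/2 = 34 - 11/2 = 57/2 ≈ 28.500)
((5 + 2*4)*(-40))*W = ((5 + 2*4)*(-40))*(57/2) = ((5 + 8)*(-40))*(57/2) = (13*(-40))*(57/2) = -520*57/2 = -14820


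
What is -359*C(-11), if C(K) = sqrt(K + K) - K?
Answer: -3949 - 359*I*sqrt(22) ≈ -3949.0 - 1683.9*I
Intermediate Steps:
C(K) = -K + sqrt(2)*sqrt(K) (C(K) = sqrt(2*K) - K = sqrt(2)*sqrt(K) - K = -K + sqrt(2)*sqrt(K))
-359*C(-11) = -359*(-1*(-11) + sqrt(2)*sqrt(-11)) = -359*(11 + sqrt(2)*(I*sqrt(11))) = -359*(11 + I*sqrt(22)) = -3949 - 359*I*sqrt(22)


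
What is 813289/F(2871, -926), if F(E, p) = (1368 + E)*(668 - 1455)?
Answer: -813289/3336093 ≈ -0.24378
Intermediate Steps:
F(E, p) = -1076616 - 787*E (F(E, p) = (1368 + E)*(-787) = -1076616 - 787*E)
813289/F(2871, -926) = 813289/(-1076616 - 787*2871) = 813289/(-1076616 - 2259477) = 813289/(-3336093) = 813289*(-1/3336093) = -813289/3336093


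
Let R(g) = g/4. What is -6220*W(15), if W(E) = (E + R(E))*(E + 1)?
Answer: -1866000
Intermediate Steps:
R(g) = g/4 (R(g) = g*(¼) = g/4)
W(E) = 5*E*(1 + E)/4 (W(E) = (E + E/4)*(E + 1) = (5*E/4)*(1 + E) = 5*E*(1 + E)/4)
-6220*W(15) = -7775*15*(1 + 15) = -7775*15*16 = -6220*300 = -1866000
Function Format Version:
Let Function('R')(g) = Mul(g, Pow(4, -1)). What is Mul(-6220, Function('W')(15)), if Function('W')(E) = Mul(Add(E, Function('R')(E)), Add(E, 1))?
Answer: -1866000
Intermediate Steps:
Function('R')(g) = Mul(Rational(1, 4), g) (Function('R')(g) = Mul(g, Rational(1, 4)) = Mul(Rational(1, 4), g))
Function('W')(E) = Mul(Rational(5, 4), E, Add(1, E)) (Function('W')(E) = Mul(Add(E, Mul(Rational(1, 4), E)), Add(E, 1)) = Mul(Mul(Rational(5, 4), E), Add(1, E)) = Mul(Rational(5, 4), E, Add(1, E)))
Mul(-6220, Function('W')(15)) = Mul(-6220, Mul(Rational(5, 4), 15, Add(1, 15))) = Mul(-6220, Mul(Rational(5, 4), 15, 16)) = Mul(-6220, 300) = -1866000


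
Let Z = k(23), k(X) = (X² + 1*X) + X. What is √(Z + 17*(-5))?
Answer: 7*√10 ≈ 22.136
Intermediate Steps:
k(X) = X² + 2*X (k(X) = (X² + X) + X = (X + X²) + X = X² + 2*X)
Z = 575 (Z = 23*(2 + 23) = 23*25 = 575)
√(Z + 17*(-5)) = √(575 + 17*(-5)) = √(575 - 85) = √490 = 7*√10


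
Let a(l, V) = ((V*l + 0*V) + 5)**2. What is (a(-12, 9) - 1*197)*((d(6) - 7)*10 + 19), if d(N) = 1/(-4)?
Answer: -557042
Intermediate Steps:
d(N) = -1/4
a(l, V) = (5 + V*l)**2 (a(l, V) = ((V*l + 0) + 5)**2 = (V*l + 5)**2 = (5 + V*l)**2)
(a(-12, 9) - 1*197)*((d(6) - 7)*10 + 19) = ((5 + 9*(-12))**2 - 1*197)*((-1/4 - 7)*10 + 19) = ((5 - 108)**2 - 197)*(-29/4*10 + 19) = ((-103)**2 - 197)*(-145/2 + 19) = (10609 - 197)*(-107/2) = 10412*(-107/2) = -557042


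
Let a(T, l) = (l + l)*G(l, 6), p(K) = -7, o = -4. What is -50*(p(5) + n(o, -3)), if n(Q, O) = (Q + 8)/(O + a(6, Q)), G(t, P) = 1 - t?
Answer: 15250/43 ≈ 354.65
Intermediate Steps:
a(T, l) = 2*l*(1 - l) (a(T, l) = (l + l)*(1 - l) = (2*l)*(1 - l) = 2*l*(1 - l))
n(Q, O) = (8 + Q)/(O + 2*Q*(1 - Q)) (n(Q, O) = (Q + 8)/(O + 2*Q*(1 - Q)) = (8 + Q)/(O + 2*Q*(1 - Q)))
-50*(p(5) + n(o, -3)) = -50*(-7 + (8 - 4)/(-3 - 2*(-4)*(-1 - 4))) = -50*(-7 + 4/(-3 - 2*(-4)*(-5))) = -50*(-7 + 4/(-3 - 40)) = -50*(-7 + 4/(-43)) = -50*(-7 - 1/43*4) = -50*(-7 - 4/43) = -50*(-305/43) = 15250/43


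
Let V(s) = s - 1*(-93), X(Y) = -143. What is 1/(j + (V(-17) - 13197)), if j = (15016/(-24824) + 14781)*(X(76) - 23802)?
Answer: -3103/1098243802333 ≈ -2.8254e-9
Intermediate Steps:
V(s) = 93 + s (V(s) = s + 93 = 93 + s)
j = -1098203087870/3103 (j = (15016/(-24824) + 14781)*(-143 - 23802) = (15016*(-1/24824) + 14781)*(-23945) = (-1877/3103 + 14781)*(-23945) = (45863566/3103)*(-23945) = -1098203087870/3103 ≈ -3.5392e+8)
1/(j + (V(-17) - 13197)) = 1/(-1098203087870/3103 + ((93 - 17) - 13197)) = 1/(-1098203087870/3103 + (76 - 13197)) = 1/(-1098203087870/3103 - 13121) = 1/(-1098243802333/3103) = -3103/1098243802333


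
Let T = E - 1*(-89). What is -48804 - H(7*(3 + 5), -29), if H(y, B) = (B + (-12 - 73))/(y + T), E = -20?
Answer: -6100386/125 ≈ -48803.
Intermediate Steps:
T = 69 (T = -20 - 1*(-89) = -20 + 89 = 69)
H(y, B) = (-85 + B)/(69 + y) (H(y, B) = (B + (-12 - 73))/(y + 69) = (B - 85)/(69 + y) = (-85 + B)/(69 + y))
-48804 - H(7*(3 + 5), -29) = -48804 - (-85 - 29)/(69 + 7*(3 + 5)) = -48804 - (-114)/(69 + 7*8) = -48804 - (-114)/(69 + 56) = -48804 - (-114)/125 = -48804 - 1*(-114/125) = -48804 + 114/125 = -6100386/125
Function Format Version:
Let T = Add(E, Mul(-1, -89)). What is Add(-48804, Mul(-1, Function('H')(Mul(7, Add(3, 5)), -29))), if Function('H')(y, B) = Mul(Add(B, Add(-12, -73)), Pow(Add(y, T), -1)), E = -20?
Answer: Rational(-6100386, 125) ≈ -48803.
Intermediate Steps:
T = 69 (T = Add(-20, Mul(-1, -89)) = Add(-20, 89) = 69)
Function('H')(y, B) = Mul(Pow(Add(69, y), -1), Add(-85, B)) (Function('H')(y, B) = Mul(Add(B, Add(-12, -73)), Pow(Add(y, 69), -1)) = Mul(Add(B, -85), Pow(Add(69, y), -1)) = Mul(Add(-85, B), Pow(Add(69, y), -1)) = Mul(Pow(Add(69, y), -1), Add(-85, B)))
Add(-48804, Mul(-1, Function('H')(Mul(7, Add(3, 5)), -29))) = Add(-48804, Mul(-1, Mul(Pow(Add(69, Mul(7, Add(3, 5))), -1), Add(-85, -29)))) = Add(-48804, Mul(-1, Mul(Pow(Add(69, Mul(7, 8)), -1), -114))) = Add(-48804, Mul(-1, Mul(Pow(Add(69, 56), -1), -114))) = Add(-48804, Mul(-1, Mul(Pow(125, -1), -114))) = Add(-48804, Mul(-1, Mul(Rational(1, 125), -114))) = Add(-48804, Mul(-1, Rational(-114, 125))) = Add(-48804, Rational(114, 125)) = Rational(-6100386, 125)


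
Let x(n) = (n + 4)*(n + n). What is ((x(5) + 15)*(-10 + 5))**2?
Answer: 275625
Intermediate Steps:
x(n) = 2*n*(4 + n) (x(n) = (4 + n)*(2*n) = 2*n*(4 + n))
((x(5) + 15)*(-10 + 5))**2 = ((2*5*(4 + 5) + 15)*(-10 + 5))**2 = ((2*5*9 + 15)*(-5))**2 = ((90 + 15)*(-5))**2 = (105*(-5))**2 = (-525)**2 = 275625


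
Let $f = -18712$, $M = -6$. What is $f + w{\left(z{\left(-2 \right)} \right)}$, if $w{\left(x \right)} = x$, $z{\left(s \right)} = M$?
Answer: $-18718$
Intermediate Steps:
$z{\left(s \right)} = -6$
$f + w{\left(z{\left(-2 \right)} \right)} = -18712 - 6 = -18718$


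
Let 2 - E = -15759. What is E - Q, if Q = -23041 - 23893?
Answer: 62695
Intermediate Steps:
E = 15761 (E = 2 - 1*(-15759) = 2 + 15759 = 15761)
Q = -46934
E - Q = 15761 - 1*(-46934) = 15761 + 46934 = 62695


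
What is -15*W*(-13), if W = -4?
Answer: -780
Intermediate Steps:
-15*W*(-13) = -15*(-4)*(-13) = 60*(-13) = -780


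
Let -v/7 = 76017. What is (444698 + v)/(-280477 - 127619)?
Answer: 87421/408096 ≈ 0.21422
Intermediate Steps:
v = -532119 (v = -7*76017 = -532119)
(444698 + v)/(-280477 - 127619) = (444698 - 532119)/(-280477 - 127619) = -87421/(-408096) = -87421*(-1/408096) = 87421/408096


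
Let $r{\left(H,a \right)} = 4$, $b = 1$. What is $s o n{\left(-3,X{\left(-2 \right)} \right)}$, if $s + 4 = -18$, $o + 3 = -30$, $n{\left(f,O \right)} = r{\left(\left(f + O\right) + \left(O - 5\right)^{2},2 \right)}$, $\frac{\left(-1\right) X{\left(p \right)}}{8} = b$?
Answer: $2904$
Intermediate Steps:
$X{\left(p \right)} = -8$ ($X{\left(p \right)} = \left(-8\right) 1 = -8$)
$n{\left(f,O \right)} = 4$
$o = -33$ ($o = -3 - 30 = -33$)
$s = -22$ ($s = -4 - 18 = -22$)
$s o n{\left(-3,X{\left(-2 \right)} \right)} = \left(-22\right) \left(-33\right) 4 = 726 \cdot 4 = 2904$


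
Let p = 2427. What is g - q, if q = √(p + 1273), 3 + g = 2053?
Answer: 2050 - 10*√37 ≈ 1989.2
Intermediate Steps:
g = 2050 (g = -3 + 2053 = 2050)
q = 10*√37 (q = √(2427 + 1273) = √3700 = 10*√37 ≈ 60.828)
g - q = 2050 - 10*√37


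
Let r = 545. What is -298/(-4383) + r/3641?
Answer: 3473753/15958503 ≈ 0.21767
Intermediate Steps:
-298/(-4383) + r/3641 = -298/(-4383) + 545/3641 = -298*(-1/4383) + 545*(1/3641) = 298/4383 + 545/3641 = 3473753/15958503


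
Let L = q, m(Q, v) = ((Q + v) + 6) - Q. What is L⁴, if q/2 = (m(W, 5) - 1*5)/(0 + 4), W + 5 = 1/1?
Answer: 81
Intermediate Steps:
W = -4 (W = -5 + 1/1 = -5 + 1 = -4)
m(Q, v) = 6 + v (m(Q, v) = (6 + Q + v) - Q = 6 + v)
q = 3 (q = 2*(((6 + 5) - 1*5)/(0 + 4)) = 2*((11 - 5)/4) = 2*(6*(¼)) = 2*(3/2) = 3)
L = 3
L⁴ = 3⁴ = 81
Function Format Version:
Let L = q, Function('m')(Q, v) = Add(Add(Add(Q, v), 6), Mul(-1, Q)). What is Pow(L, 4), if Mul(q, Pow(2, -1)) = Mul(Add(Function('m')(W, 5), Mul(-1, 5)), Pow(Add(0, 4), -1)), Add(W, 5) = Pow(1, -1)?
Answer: 81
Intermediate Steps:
W = -4 (W = Add(-5, Pow(1, -1)) = Add(-5, 1) = -4)
Function('m')(Q, v) = Add(6, v) (Function('m')(Q, v) = Add(Add(6, Q, v), Mul(-1, Q)) = Add(6, v))
q = 3 (q = Mul(2, Mul(Add(Add(6, 5), Mul(-1, 5)), Pow(Add(0, 4), -1))) = Mul(2, Mul(Add(11, -5), Pow(4, -1))) = Mul(2, Mul(6, Rational(1, 4))) = Mul(2, Rational(3, 2)) = 3)
L = 3
Pow(L, 4) = Pow(3, 4) = 81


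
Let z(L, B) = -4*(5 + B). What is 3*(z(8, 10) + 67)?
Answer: 21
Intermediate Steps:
z(L, B) = -20 - 4*B
3*(z(8, 10) + 67) = 3*((-20 - 4*10) + 67) = 3*((-20 - 40) + 67) = 3*(-60 + 67) = 3*7 = 21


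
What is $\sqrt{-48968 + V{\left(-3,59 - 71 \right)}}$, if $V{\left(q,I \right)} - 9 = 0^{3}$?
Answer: $i \sqrt{48959} \approx 221.27 i$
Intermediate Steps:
$V{\left(q,I \right)} = 9$ ($V{\left(q,I \right)} = 9 + 0^{3} = 9 + 0 = 9$)
$\sqrt{-48968 + V{\left(-3,59 - 71 \right)}} = \sqrt{-48968 + 9} = \sqrt{-48959} = i \sqrt{48959}$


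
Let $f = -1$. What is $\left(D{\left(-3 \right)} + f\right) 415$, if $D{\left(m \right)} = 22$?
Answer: $8715$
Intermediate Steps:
$\left(D{\left(-3 \right)} + f\right) 415 = \left(22 - 1\right) 415 = 21 \cdot 415 = 8715$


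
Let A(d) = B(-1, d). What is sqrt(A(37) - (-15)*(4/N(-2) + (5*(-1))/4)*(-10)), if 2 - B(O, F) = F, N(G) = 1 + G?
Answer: sqrt(3010)/2 ≈ 27.432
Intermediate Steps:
B(O, F) = 2 - F
A(d) = 2 - d
sqrt(A(37) - (-15)*(4/N(-2) + (5*(-1))/4)*(-10)) = sqrt((2 - 1*37) - (-15)*(4/(1 - 2) + (5*(-1))/4)*(-10)) = sqrt((2 - 37) - (-15)*(4/(-1) - 5*1/4)*(-10)) = sqrt(-35 - (-15)*(4*(-1) - 5/4)*(-10)) = sqrt(-35 - (-15)*(-4 - 5/4)*(-10)) = sqrt(-35 - (-15)*(-21)/4*(-10)) = sqrt(-35 - 5*63/4*(-10)) = sqrt(-35 - 315/4*(-10)) = sqrt(-35 + 1575/2) = sqrt(1505/2) = sqrt(3010)/2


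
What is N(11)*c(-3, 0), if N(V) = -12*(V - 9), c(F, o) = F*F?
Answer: -216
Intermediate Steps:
c(F, o) = F²
N(V) = 108 - 12*V (N(V) = -12*(-9 + V) = 108 - 12*V)
N(11)*c(-3, 0) = (108 - 12*11)*(-3)² = (108 - 132)*9 = -24*9 = -216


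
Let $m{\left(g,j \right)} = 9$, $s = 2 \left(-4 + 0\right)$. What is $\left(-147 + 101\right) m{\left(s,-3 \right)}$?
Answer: $-414$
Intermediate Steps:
$s = -8$ ($s = 2 \left(-4\right) = -8$)
$\left(-147 + 101\right) m{\left(s,-3 \right)} = \left(-147 + 101\right) 9 = \left(-46\right) 9 = -414$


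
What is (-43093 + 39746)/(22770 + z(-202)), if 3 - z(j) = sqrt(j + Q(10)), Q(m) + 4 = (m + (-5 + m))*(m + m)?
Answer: -76221231/518609435 - 3347*sqrt(94)/518609435 ≈ -0.14703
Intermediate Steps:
Q(m) = -4 + 2*m*(-5 + 2*m) (Q(m) = -4 + (m + (-5 + m))*(m + m) = -4 + (-5 + 2*m)*(2*m) = -4 + 2*m*(-5 + 2*m))
z(j) = 3 - sqrt(296 + j) (z(j) = 3 - sqrt(j + (-4 - 10*10 + 4*10**2)) = 3 - sqrt(j + (-4 - 100 + 4*100)) = 3 - sqrt(j + (-4 - 100 + 400)) = 3 - sqrt(j + 296) = 3 - sqrt(296 + j))
(-43093 + 39746)/(22770 + z(-202)) = (-43093 + 39746)/(22770 + (3 - sqrt(296 - 202))) = -3347/(22770 + (3 - sqrt(94))) = -3347/(22773 - sqrt(94))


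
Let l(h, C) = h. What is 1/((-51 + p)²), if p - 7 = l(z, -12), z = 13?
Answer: 1/961 ≈ 0.0010406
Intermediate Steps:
p = 20 (p = 7 + 13 = 20)
1/((-51 + p)²) = 1/((-51 + 20)²) = 1/((-31)²) = 1/961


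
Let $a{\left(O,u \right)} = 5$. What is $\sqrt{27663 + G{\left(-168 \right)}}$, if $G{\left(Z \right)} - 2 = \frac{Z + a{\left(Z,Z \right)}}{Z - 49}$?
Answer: $\frac{6 \sqrt{36187571}}{217} \approx 166.33$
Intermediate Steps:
$G{\left(Z \right)} = 2 + \frac{5 + Z}{-49 + Z}$ ($G{\left(Z \right)} = 2 + \frac{Z + 5}{Z - 49} = 2 + \frac{5 + Z}{-49 + Z}$)
$\sqrt{27663 + G{\left(-168 \right)}} = \sqrt{27663 + \frac{3 \left(-31 - 168\right)}{-49 - 168}} = \sqrt{27663 + 3 \frac{1}{-217} \left(-199\right)} = \sqrt{27663 + 3 \left(- \frac{1}{217}\right) \left(-199\right)} = \sqrt{27663 + \frac{597}{217}} = \sqrt{\frac{6003468}{217}} = \frac{6 \sqrt{36187571}}{217}$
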